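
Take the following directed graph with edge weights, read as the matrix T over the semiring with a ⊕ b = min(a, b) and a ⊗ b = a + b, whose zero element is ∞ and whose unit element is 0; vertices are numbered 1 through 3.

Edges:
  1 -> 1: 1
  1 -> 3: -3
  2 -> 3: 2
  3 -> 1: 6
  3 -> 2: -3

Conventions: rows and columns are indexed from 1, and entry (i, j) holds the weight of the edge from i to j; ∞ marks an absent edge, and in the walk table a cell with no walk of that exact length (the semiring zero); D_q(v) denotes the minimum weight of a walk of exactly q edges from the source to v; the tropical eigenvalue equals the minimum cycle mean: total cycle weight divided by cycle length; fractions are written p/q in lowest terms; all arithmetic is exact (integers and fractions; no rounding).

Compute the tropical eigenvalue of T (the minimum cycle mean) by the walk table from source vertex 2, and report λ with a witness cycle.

q=0: [∞, 0, ∞]
q=1: [∞, ∞, 2]
q=2: [8, -1, ∞]
q=3: [9, ∞, 1]
Optimal cycle mean attained by: cycle 2->3->2, total 2 + (-3), length 2.
Answer: λ = -1/2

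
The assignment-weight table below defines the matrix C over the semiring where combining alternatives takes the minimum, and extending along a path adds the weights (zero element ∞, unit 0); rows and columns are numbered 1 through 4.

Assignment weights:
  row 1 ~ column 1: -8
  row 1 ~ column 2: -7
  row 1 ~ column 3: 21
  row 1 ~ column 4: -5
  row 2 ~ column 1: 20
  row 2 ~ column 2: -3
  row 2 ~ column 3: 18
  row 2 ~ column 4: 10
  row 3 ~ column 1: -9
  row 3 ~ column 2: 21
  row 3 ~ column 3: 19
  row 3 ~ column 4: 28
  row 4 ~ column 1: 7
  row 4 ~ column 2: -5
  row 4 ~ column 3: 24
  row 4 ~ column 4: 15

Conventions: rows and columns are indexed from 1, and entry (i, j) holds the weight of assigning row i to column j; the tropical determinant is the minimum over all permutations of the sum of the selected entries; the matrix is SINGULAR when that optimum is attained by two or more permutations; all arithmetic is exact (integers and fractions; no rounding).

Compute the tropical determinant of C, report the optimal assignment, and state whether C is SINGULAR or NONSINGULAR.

σ = (1, 2, 3, 4): (-8) + (-3) + 19 + 15 = 23
σ = (1, 2, 4, 3): (-8) + (-3) + 28 + 24 = 41
σ = (1, 3, 2, 4): (-8) + 18 + 21 + 15 = 46
σ = (1, 3, 4, 2): (-8) + 18 + 28 + (-5) = 33
σ = (1, 4, 2, 3): (-8) + 10 + 21 + 24 = 47
σ = (1, 4, 3, 2): (-8) + 10 + 19 + (-5) = 16
σ = (2, 1, 3, 4): (-7) + 20 + 19 + 15 = 47
σ = (2, 1, 4, 3): (-7) + 20 + 28 + 24 = 65
σ = (2, 3, 1, 4): (-7) + 18 + (-9) + 15 = 17
σ = (2, 3, 4, 1): (-7) + 18 + 28 + 7 = 46
σ = (2, 4, 1, 3): (-7) + 10 + (-9) + 24 = 18
σ = (2, 4, 3, 1): (-7) + 10 + 19 + 7 = 29
σ = (3, 1, 2, 4): 21 + 20 + 21 + 15 = 77
σ = (3, 1, 4, 2): 21 + 20 + 28 + (-5) = 64
σ = (3, 2, 1, 4): 21 + (-3) + (-9) + 15 = 24
σ = (3, 2, 4, 1): 21 + (-3) + 28 + 7 = 53
σ = (3, 4, 1, 2): 21 + 10 + (-9) + (-5) = 17
σ = (3, 4, 2, 1): 21 + 10 + 21 + 7 = 59
σ = (4, 1, 2, 3): (-5) + 20 + 21 + 24 = 60
σ = (4, 1, 3, 2): (-5) + 20 + 19 + (-5) = 29
σ = (4, 2, 1, 3): (-5) + (-3) + (-9) + 24 = 7
σ = (4, 2, 3, 1): (-5) + (-3) + 19 + 7 = 18
σ = (4, 3, 1, 2): (-5) + 18 + (-9) + (-5) = -1
σ = (4, 3, 2, 1): (-5) + 18 + 21 + 7 = 41
Optimal value attained by: σ = (4, 3, 1, 2).
Answer: det⊕(C) = -1; verdict: NONSINGULAR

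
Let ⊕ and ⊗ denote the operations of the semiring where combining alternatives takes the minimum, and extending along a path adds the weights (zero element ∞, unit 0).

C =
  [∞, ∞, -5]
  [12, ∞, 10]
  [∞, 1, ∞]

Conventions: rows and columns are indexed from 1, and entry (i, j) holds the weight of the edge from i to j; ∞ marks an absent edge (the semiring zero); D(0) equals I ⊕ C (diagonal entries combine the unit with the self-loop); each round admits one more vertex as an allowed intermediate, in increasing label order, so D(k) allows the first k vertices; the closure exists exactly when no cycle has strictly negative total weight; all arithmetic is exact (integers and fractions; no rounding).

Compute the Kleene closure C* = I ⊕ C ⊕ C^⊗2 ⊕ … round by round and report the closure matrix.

D(0):
  [0, ∞, -5]
  [12, 0, 10]
  [∞, 1, 0]
D(1):
  [0, ∞, -5]
  [12, 0, 7]
  [∞, 1, 0]
D(2):
  [0, ∞, -5]
  [12, 0, 7]
  [13, 1, 0]
D(3):
  [0, -4, -5]
  [12, 0, 7]
  [13, 1, 0]
Answer: C* = [[0, -4, -5], [12, 0, 7], [13, 1, 0]]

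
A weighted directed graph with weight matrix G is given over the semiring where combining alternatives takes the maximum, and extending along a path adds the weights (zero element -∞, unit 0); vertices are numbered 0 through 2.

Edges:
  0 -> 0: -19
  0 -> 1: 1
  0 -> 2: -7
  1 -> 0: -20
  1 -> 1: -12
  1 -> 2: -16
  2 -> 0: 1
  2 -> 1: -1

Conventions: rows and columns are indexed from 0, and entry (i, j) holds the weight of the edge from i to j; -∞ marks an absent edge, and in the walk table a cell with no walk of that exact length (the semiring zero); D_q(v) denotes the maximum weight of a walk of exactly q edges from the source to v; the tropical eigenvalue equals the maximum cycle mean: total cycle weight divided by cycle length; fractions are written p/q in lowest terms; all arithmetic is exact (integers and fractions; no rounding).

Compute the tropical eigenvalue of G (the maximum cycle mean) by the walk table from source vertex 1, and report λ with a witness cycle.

q=0: [-∞, 0, -∞]
q=1: [-20, -12, -16]
q=2: [-15, -17, -27]
q=3: [-26, -14, -22]
Optimal cycle mean attained by: cycle 0->2->0, total (-7) + 1, length 2.
Answer: λ = -3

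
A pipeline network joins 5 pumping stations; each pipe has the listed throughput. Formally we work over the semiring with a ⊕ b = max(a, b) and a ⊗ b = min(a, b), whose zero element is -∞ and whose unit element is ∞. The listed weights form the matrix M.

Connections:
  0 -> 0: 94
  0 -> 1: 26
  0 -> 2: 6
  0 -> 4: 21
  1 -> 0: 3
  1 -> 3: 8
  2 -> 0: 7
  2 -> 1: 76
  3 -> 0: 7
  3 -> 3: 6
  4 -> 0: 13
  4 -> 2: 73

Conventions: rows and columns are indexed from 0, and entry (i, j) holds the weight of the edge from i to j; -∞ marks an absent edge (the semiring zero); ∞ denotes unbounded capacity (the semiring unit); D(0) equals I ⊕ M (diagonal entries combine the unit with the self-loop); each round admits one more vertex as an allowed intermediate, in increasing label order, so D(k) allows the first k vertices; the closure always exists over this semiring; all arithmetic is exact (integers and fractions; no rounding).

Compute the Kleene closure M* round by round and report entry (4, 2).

D(0):
  [∞, 26, 6, -∞, 21]
  [3, ∞, -∞, 8, -∞]
  [7, 76, ∞, -∞, -∞]
  [7, -∞, -∞, ∞, -∞]
  [13, -∞, 73, -∞, ∞]
D(1):
  [∞, 26, 6, -∞, 21]
  [3, ∞, 3, 8, 3]
  [7, 76, ∞, -∞, 7]
  [7, 7, 6, ∞, 7]
  [13, 13, 73, -∞, ∞]
D(2):
  [∞, 26, 6, 8, 21]
  [3, ∞, 3, 8, 3]
  [7, 76, ∞, 8, 7]
  [7, 7, 6, ∞, 7]
  [13, 13, 73, 8, ∞]
D(3):
  [∞, 26, 6, 8, 21]
  [3, ∞, 3, 8, 3]
  [7, 76, ∞, 8, 7]
  [7, 7, 6, ∞, 7]
  [13, 73, 73, 8, ∞]
D(4):
  [∞, 26, 6, 8, 21]
  [7, ∞, 6, 8, 7]
  [7, 76, ∞, 8, 7]
  [7, 7, 6, ∞, 7]
  [13, 73, 73, 8, ∞]
D(5):
  [∞, 26, 21, 8, 21]
  [7, ∞, 7, 8, 7]
  [7, 76, ∞, 8, 7]
  [7, 7, 7, ∞, 7]
  [13, 73, 73, 8, ∞]
Answer: M*[4][2] = 73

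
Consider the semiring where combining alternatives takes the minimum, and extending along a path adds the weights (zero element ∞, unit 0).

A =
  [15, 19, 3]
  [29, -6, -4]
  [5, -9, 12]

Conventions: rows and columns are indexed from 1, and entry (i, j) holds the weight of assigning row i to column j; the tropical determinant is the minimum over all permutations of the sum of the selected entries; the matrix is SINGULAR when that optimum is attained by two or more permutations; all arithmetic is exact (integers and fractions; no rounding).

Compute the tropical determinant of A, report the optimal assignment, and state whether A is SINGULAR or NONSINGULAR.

σ = (1, 2, 3): 15 + (-6) + 12 = 21
σ = (1, 3, 2): 15 + (-4) + (-9) = 2
σ = (2, 1, 3): 19 + 29 + 12 = 60
σ = (2, 3, 1): 19 + (-4) + 5 = 20
σ = (3, 1, 2): 3 + 29 + (-9) = 23
σ = (3, 2, 1): 3 + (-6) + 5 = 2
Optimal value attained by: σ = (1, 3, 2).
Answer: det⊕(A) = 2; verdict: SINGULAR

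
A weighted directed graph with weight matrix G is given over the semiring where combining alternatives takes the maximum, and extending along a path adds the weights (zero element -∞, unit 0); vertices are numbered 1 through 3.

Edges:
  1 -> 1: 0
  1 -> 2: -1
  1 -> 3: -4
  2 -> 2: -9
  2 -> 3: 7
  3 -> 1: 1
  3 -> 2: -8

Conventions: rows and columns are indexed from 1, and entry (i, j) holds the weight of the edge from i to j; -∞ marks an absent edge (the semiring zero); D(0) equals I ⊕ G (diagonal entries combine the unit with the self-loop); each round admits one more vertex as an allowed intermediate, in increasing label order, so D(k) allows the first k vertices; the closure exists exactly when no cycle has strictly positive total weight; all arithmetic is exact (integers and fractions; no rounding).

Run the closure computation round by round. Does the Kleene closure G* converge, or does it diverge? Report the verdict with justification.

D(0):
  [0, -1, -4]
  [-∞, 0, 7]
  [1, -8, 0]
D(1):
  [0, -1, -4]
  [-∞, 0, 7]
  [1, 0, 0]
Detection: at round 2, diagonal entry (3, 3) turns strictly positive.
Key observation: the cycle 3->1->2->3 has total weight 1 + (-1) + 7, which is strictly positive.
Answer: DIVERGES — positive cycle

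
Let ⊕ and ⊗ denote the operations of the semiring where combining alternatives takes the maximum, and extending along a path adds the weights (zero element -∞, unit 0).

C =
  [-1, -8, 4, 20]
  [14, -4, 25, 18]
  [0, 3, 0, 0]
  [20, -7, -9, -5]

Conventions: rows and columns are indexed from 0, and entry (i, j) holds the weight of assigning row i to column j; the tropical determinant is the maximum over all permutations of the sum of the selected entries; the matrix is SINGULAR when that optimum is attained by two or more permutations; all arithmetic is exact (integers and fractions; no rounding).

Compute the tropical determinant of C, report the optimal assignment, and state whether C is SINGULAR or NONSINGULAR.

σ = (0, 1, 2, 3): (-1) + (-4) + 0 + (-5) = -10
σ = (0, 1, 3, 2): (-1) + (-4) + 0 + (-9) = -14
σ = (0, 2, 1, 3): (-1) + 25 + 3 + (-5) = 22
σ = (0, 2, 3, 1): (-1) + 25 + 0 + (-7) = 17
σ = (0, 3, 1, 2): (-1) + 18 + 3 + (-9) = 11
σ = (0, 3, 2, 1): (-1) + 18 + 0 + (-7) = 10
σ = (1, 0, 2, 3): (-8) + 14 + 0 + (-5) = 1
σ = (1, 0, 3, 2): (-8) + 14 + 0 + (-9) = -3
σ = (1, 2, 0, 3): (-8) + 25 + 0 + (-5) = 12
σ = (1, 2, 3, 0): (-8) + 25 + 0 + 20 = 37
σ = (1, 3, 0, 2): (-8) + 18 + 0 + (-9) = 1
σ = (1, 3, 2, 0): (-8) + 18 + 0 + 20 = 30
σ = (2, 0, 1, 3): 4 + 14 + 3 + (-5) = 16
σ = (2, 0, 3, 1): 4 + 14 + 0 + (-7) = 11
σ = (2, 1, 0, 3): 4 + (-4) + 0 + (-5) = -5
σ = (2, 1, 3, 0): 4 + (-4) + 0 + 20 = 20
σ = (2, 3, 0, 1): 4 + 18 + 0 + (-7) = 15
σ = (2, 3, 1, 0): 4 + 18 + 3 + 20 = 45
σ = (3, 0, 1, 2): 20 + 14 + 3 + (-9) = 28
σ = (3, 0, 2, 1): 20 + 14 + 0 + (-7) = 27
σ = (3, 1, 0, 2): 20 + (-4) + 0 + (-9) = 7
σ = (3, 1, 2, 0): 20 + (-4) + 0 + 20 = 36
σ = (3, 2, 0, 1): 20 + 25 + 0 + (-7) = 38
σ = (3, 2, 1, 0): 20 + 25 + 3 + 20 = 68
Optimal value attained by: σ = (3, 2, 1, 0).
Answer: det⊕(C) = 68; verdict: NONSINGULAR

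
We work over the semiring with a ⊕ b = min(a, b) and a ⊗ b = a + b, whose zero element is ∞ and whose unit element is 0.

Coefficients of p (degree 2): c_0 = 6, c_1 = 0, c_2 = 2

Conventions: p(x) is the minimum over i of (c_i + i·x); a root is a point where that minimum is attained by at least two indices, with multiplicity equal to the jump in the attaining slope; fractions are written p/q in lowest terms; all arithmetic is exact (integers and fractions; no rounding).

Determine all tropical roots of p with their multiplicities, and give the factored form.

hull edge (i=0, c=6) to (i=1, c=0): slope -6, span 1
hull edge (i=1, c=0) to (i=2, c=2): slope 2, span 1
Factored form: p(x) = 2 ⊗ (x ⊕ (-2)) ⊗ (x ⊕ 6)
Answer: roots = -2 (mult 1), 6 (mult 1)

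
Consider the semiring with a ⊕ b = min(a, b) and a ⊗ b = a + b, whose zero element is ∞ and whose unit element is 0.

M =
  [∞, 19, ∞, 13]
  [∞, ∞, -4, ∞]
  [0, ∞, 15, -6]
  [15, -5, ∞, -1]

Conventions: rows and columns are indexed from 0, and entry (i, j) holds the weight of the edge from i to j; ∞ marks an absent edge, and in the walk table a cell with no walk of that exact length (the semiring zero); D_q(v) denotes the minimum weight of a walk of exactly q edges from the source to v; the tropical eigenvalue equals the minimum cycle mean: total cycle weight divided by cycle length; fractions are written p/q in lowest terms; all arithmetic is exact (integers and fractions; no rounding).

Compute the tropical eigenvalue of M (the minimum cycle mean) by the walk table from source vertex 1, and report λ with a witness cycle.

q=0: [∞, 0, ∞, ∞]
q=1: [∞, ∞, -4, ∞]
q=2: [-4, ∞, 11, -10]
q=3: [5, -15, 26, -11]
q=4: [4, -16, -19, -12]
Optimal cycle mean attained by: cycle 1->2->3->1, total (-4) + (-6) + (-5), length 3.
Answer: λ = -5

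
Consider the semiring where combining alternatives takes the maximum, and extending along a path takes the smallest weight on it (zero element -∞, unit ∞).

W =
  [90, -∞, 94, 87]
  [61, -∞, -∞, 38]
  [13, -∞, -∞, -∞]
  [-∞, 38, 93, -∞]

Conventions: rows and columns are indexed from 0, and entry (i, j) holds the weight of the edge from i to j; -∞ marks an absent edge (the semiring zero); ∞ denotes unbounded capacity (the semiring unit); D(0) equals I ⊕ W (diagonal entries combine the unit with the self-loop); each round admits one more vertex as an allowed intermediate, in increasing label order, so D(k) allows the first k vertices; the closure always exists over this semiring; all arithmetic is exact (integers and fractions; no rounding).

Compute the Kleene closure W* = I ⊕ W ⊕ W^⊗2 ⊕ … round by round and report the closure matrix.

D(0):
  [∞, -∞, 94, 87]
  [61, ∞, -∞, 38]
  [13, -∞, ∞, -∞]
  [-∞, 38, 93, ∞]
D(1):
  [∞, -∞, 94, 87]
  [61, ∞, 61, 61]
  [13, -∞, ∞, 13]
  [-∞, 38, 93, ∞]
D(2):
  [∞, -∞, 94, 87]
  [61, ∞, 61, 61]
  [13, -∞, ∞, 13]
  [38, 38, 93, ∞]
D(3):
  [∞, -∞, 94, 87]
  [61, ∞, 61, 61]
  [13, -∞, ∞, 13]
  [38, 38, 93, ∞]
D(4):
  [∞, 38, 94, 87]
  [61, ∞, 61, 61]
  [13, 13, ∞, 13]
  [38, 38, 93, ∞]
Answer: W* = [[∞, 38, 94, 87], [61, ∞, 61, 61], [13, 13, ∞, 13], [38, 38, 93, ∞]]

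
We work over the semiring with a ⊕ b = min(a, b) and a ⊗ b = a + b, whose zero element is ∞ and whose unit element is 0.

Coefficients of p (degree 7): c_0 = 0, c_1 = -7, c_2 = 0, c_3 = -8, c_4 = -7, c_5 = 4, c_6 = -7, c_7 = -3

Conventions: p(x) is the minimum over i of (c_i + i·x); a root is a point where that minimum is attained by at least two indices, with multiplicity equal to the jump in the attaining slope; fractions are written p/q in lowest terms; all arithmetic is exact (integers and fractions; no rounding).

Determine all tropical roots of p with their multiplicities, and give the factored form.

hull edge (i=0, c=0) to (i=1, c=-7): slope -7, span 1
hull edge (i=1, c=-7) to (i=3, c=-8): slope -1/2, span 2
hull edge (i=3, c=-8) to (i=6, c=-7): slope 1/3, span 3
hull edge (i=6, c=-7) to (i=7, c=-3): slope 4, span 1
Factored form: p(x) = -3 ⊗ (x ⊕ (-4)) ⊗ (x ⊕ (-1/3)) ⊗ (x ⊕ (-1/3)) ⊗ (x ⊕ (-1/3)) ⊗ (x ⊕ 1/2) ⊗ (x ⊕ 1/2) ⊗ (x ⊕ 7)
Answer: roots = -4 (mult 1), -1/3 (mult 3), 1/2 (mult 2), 7 (mult 1)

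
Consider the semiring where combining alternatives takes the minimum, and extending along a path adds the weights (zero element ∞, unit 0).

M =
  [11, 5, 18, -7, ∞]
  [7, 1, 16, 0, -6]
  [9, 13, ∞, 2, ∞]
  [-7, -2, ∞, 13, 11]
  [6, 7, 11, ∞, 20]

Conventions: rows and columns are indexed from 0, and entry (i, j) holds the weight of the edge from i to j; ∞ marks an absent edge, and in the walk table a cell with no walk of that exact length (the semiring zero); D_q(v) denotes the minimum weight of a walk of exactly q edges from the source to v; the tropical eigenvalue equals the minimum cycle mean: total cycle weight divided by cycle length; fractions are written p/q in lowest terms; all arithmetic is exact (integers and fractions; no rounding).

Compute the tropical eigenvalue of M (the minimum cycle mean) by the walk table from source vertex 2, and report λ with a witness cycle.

q=0: [∞, ∞, 0, ∞, ∞]
q=1: [9, 13, ∞, 2, ∞]
q=2: [-5, 0, 27, 2, 7]
q=3: [-5, 0, 13, -12, -6]
q=4: [-19, -14, 5, -12, -6]
q=5: [-19, -14, -1, -26, -20]
Optimal cycle mean attained by: cycle 0->3->0, total (-7) + (-7), length 2.
Answer: λ = -7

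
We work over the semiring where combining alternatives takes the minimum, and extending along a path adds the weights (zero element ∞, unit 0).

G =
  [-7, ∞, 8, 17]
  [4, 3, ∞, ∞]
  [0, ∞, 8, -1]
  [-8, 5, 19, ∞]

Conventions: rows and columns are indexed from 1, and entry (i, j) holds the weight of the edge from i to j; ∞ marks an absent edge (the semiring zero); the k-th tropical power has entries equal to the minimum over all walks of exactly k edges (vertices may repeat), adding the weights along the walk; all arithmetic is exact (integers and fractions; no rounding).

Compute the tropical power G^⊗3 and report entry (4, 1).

G^⊗2:
  [-14, 22, 1, 7]
  [-3, 6, 12, 21]
  [-9, 4, 8, 7]
  [-15, 8, 0, 9]
G^⊗3:
  [-21, 12, -6, 0]
  [-10, 9, 5, 11]
  [-16, 7, -1, 7]
  [-22, 11, -7, -1]
Key observation: the optimum is the walk 4->1->1->1, with weight (-8) + (-7) + (-7) = -22.
Optimal value attained by: walk 4->1->1->1.
Answer: (G^⊗3)[4][1] = -22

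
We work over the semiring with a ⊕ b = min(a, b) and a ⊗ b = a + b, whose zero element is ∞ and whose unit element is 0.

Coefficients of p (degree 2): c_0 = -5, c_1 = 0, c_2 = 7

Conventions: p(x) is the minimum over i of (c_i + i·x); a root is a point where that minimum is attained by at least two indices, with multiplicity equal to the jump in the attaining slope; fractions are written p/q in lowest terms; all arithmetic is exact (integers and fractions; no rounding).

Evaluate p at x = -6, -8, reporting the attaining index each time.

p(-6) = min(-5+0·(-6)=-5, 0+1·(-6)=-6, 7+2·(-6)=-5) = -6 (attained by i=1)
p(-8) = min(-5+0·(-8)=-5, 0+1·(-8)=-8, 7+2·(-8)=-9) = -9 (attained by i=2)
Answer: p(-6) = -6; p(-8) = -9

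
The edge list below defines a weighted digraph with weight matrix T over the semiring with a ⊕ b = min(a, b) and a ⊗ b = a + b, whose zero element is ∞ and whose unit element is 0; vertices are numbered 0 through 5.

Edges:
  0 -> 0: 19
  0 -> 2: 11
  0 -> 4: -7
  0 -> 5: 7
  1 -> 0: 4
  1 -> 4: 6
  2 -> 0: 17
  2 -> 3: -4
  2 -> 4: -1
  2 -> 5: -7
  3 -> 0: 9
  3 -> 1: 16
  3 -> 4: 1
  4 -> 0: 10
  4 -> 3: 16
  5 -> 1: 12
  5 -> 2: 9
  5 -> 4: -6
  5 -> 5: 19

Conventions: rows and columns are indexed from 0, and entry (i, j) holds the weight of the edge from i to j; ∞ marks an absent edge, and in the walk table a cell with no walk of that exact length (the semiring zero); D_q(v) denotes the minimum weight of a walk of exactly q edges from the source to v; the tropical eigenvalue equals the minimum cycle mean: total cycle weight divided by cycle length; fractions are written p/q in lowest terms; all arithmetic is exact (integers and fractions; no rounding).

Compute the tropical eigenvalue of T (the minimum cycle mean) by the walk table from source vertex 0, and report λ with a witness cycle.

q=0: [0, ∞, ∞, ∞, ∞, ∞]
q=1: [19, ∞, 11, ∞, -7, 7]
q=2: [3, 19, 16, 7, 1, 4]
q=3: [11, 16, 13, 12, -4, 9]
q=4: [6, 21, 18, 9, 3, 6]
q=5: [13, 18, 15, 14, -1, 11]
q=6: [9, 23, 20, 11, 5, 8]
Optimal cycle mean attained by: cycle 2->5->2, total (-7) + 9, length 2.
Answer: λ = 1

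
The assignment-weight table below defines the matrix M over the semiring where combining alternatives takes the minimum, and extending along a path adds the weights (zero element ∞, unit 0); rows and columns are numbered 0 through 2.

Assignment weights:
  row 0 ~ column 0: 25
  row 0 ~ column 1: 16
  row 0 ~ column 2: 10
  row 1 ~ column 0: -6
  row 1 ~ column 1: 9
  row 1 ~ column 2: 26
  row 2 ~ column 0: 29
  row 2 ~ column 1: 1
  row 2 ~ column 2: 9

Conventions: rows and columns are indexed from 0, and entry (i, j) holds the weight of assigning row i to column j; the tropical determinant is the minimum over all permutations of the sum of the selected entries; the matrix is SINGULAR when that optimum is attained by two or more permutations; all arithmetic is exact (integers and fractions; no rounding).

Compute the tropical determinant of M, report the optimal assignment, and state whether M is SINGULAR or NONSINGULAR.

σ = (0, 1, 2): 25 + 9 + 9 = 43
σ = (0, 2, 1): 25 + 26 + 1 = 52
σ = (1, 0, 2): 16 + (-6) + 9 = 19
σ = (1, 2, 0): 16 + 26 + 29 = 71
σ = (2, 0, 1): 10 + (-6) + 1 = 5
σ = (2, 1, 0): 10 + 9 + 29 = 48
Optimal value attained by: σ = (2, 0, 1).
Answer: det⊕(M) = 5; verdict: NONSINGULAR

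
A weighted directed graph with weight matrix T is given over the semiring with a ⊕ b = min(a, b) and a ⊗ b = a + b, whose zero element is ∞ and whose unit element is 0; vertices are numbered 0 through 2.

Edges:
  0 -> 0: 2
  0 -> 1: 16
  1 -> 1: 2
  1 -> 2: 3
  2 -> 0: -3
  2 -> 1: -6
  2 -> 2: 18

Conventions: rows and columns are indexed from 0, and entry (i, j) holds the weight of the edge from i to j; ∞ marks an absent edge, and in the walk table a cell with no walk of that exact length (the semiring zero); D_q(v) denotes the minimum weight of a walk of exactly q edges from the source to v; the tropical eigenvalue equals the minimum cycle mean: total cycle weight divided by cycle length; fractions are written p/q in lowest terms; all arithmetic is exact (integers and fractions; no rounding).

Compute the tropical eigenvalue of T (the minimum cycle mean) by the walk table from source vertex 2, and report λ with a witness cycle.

q=0: [∞, ∞, 0]
q=1: [-3, -6, 18]
q=2: [-1, -4, -3]
q=3: [-6, -9, -1]
Optimal cycle mean attained by: cycle 1->2->1, total 3 + (-6), length 2.
Answer: λ = -3/2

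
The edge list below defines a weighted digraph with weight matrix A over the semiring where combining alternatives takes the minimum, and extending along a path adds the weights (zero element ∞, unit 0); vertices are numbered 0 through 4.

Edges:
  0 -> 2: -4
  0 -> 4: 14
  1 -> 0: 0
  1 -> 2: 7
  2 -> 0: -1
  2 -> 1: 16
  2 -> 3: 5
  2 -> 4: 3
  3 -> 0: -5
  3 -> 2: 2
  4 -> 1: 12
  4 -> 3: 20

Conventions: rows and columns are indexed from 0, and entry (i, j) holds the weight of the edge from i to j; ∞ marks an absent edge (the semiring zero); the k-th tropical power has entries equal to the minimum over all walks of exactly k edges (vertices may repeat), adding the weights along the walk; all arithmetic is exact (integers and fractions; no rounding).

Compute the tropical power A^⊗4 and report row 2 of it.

A^⊗2:
  [-5, 12, ∞, 1, -1]
  [6, 23, -4, 12, 10]
  [0, 15, -5, 23, 13]
  [1, 18, -9, 7, 5]
  [12, ∞, 19, ∞, ∞]
A^⊗3:
  [-4, 11, -9, 19, 9]
  [-5, 12, 2, 1, -1]
  [-6, 11, -4, 0, -2]
  [-10, 7, -3, -4, -6]
  [18, 35, 8, 24, 22]
A^⊗4:
  [-10, 7, -8, -4, -6]
  [-4, 11, -9, 7, 5]
  [-5, 10, -10, 1, -1]
  [-9, 6, -14, 2, 0]
  [7, 24, 14, 13, 11]
Answer: row 2 of A^⊗4 = [-5, 10, -10, 1, -1]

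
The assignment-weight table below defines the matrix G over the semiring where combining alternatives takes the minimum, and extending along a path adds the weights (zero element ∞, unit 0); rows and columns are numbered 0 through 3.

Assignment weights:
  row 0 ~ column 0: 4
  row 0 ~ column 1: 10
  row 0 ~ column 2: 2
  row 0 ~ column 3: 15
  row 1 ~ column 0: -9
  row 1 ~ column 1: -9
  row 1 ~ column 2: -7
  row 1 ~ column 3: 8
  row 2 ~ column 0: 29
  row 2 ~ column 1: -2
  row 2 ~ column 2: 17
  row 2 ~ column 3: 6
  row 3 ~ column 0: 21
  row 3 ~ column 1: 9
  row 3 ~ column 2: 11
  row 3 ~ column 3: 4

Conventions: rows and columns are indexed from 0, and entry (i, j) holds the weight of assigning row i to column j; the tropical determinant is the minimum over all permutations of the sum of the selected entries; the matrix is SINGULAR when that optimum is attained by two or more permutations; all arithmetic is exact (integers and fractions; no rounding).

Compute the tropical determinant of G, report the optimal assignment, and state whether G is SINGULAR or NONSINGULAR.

σ = (0, 1, 2, 3): 4 + (-9) + 17 + 4 = 16
σ = (0, 1, 3, 2): 4 + (-9) + 6 + 11 = 12
σ = (0, 2, 1, 3): 4 + (-7) + (-2) + 4 = -1
σ = (0, 2, 3, 1): 4 + (-7) + 6 + 9 = 12
σ = (0, 3, 1, 2): 4 + 8 + (-2) + 11 = 21
σ = (0, 3, 2, 1): 4 + 8 + 17 + 9 = 38
σ = (1, 0, 2, 3): 10 + (-9) + 17 + 4 = 22
σ = (1, 0, 3, 2): 10 + (-9) + 6 + 11 = 18
σ = (1, 2, 0, 3): 10 + (-7) + 29 + 4 = 36
σ = (1, 2, 3, 0): 10 + (-7) + 6 + 21 = 30
σ = (1, 3, 0, 2): 10 + 8 + 29 + 11 = 58
σ = (1, 3, 2, 0): 10 + 8 + 17 + 21 = 56
σ = (2, 0, 1, 3): 2 + (-9) + (-2) + 4 = -5
σ = (2, 0, 3, 1): 2 + (-9) + 6 + 9 = 8
σ = (2, 1, 0, 3): 2 + (-9) + 29 + 4 = 26
σ = (2, 1, 3, 0): 2 + (-9) + 6 + 21 = 20
σ = (2, 3, 0, 1): 2 + 8 + 29 + 9 = 48
σ = (2, 3, 1, 0): 2 + 8 + (-2) + 21 = 29
σ = (3, 0, 1, 2): 15 + (-9) + (-2) + 11 = 15
σ = (3, 0, 2, 1): 15 + (-9) + 17 + 9 = 32
σ = (3, 1, 0, 2): 15 + (-9) + 29 + 11 = 46
σ = (3, 1, 2, 0): 15 + (-9) + 17 + 21 = 44
σ = (3, 2, 0, 1): 15 + (-7) + 29 + 9 = 46
σ = (3, 2, 1, 0): 15 + (-7) + (-2) + 21 = 27
Optimal value attained by: σ = (2, 0, 1, 3).
Answer: det⊕(G) = -5; verdict: NONSINGULAR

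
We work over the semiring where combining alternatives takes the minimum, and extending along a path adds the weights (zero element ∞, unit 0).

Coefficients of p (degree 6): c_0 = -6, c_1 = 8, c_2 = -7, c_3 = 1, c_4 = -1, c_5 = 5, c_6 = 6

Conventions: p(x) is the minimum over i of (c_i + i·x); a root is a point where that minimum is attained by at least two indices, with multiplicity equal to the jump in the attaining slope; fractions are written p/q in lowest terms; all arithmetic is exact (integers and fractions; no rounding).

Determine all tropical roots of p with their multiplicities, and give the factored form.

hull edge (i=0, c=-6) to (i=2, c=-7): slope -1/2, span 2
hull edge (i=2, c=-7) to (i=4, c=-1): slope 3, span 2
hull edge (i=4, c=-1) to (i=6, c=6): slope 7/2, span 2
Factored form: p(x) = 6 ⊗ (x ⊕ (-7/2)) ⊗ (x ⊕ (-7/2)) ⊗ (x ⊕ (-3)) ⊗ (x ⊕ (-3)) ⊗ (x ⊕ 1/2) ⊗ (x ⊕ 1/2)
Answer: roots = -7/2 (mult 2), -3 (mult 2), 1/2 (mult 2)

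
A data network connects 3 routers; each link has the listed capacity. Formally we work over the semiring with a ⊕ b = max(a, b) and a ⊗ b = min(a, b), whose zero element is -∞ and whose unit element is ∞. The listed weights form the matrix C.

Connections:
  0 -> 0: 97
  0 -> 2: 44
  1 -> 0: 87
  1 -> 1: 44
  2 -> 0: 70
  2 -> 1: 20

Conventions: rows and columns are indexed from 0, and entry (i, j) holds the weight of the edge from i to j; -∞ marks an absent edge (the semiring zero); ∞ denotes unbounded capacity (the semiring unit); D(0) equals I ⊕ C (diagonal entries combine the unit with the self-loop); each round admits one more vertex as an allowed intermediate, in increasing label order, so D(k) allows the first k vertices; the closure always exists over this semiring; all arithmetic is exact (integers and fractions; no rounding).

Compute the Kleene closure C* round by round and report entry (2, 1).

D(0):
  [∞, -∞, 44]
  [87, ∞, -∞]
  [70, 20, ∞]
D(1):
  [∞, -∞, 44]
  [87, ∞, 44]
  [70, 20, ∞]
D(2):
  [∞, -∞, 44]
  [87, ∞, 44]
  [70, 20, ∞]
D(3):
  [∞, 20, 44]
  [87, ∞, 44]
  [70, 20, ∞]
Answer: C*[2][1] = 20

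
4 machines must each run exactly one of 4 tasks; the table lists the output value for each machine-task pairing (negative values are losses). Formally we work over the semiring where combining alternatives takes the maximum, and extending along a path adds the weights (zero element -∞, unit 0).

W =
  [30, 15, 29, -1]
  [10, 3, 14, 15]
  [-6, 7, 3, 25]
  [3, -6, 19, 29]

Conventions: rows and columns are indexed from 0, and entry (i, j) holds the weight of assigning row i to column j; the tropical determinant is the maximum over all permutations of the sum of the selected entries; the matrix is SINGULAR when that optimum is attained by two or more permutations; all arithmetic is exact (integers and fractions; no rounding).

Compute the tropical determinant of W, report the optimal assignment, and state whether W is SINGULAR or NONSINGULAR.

σ = (0, 1, 2, 3): 30 + 3 + 3 + 29 = 65
σ = (0, 1, 3, 2): 30 + 3 + 25 + 19 = 77
σ = (0, 2, 1, 3): 30 + 14 + 7 + 29 = 80
σ = (0, 2, 3, 1): 30 + 14 + 25 + (-6) = 63
σ = (0, 3, 1, 2): 30 + 15 + 7 + 19 = 71
σ = (0, 3, 2, 1): 30 + 15 + 3 + (-6) = 42
σ = (1, 0, 2, 3): 15 + 10 + 3 + 29 = 57
σ = (1, 0, 3, 2): 15 + 10 + 25 + 19 = 69
σ = (1, 2, 0, 3): 15 + 14 + (-6) + 29 = 52
σ = (1, 2, 3, 0): 15 + 14 + 25 + 3 = 57
σ = (1, 3, 0, 2): 15 + 15 + (-6) + 19 = 43
σ = (1, 3, 2, 0): 15 + 15 + 3 + 3 = 36
σ = (2, 0, 1, 3): 29 + 10 + 7 + 29 = 75
σ = (2, 0, 3, 1): 29 + 10 + 25 + (-6) = 58
σ = (2, 1, 0, 3): 29 + 3 + (-6) + 29 = 55
σ = (2, 1, 3, 0): 29 + 3 + 25 + 3 = 60
σ = (2, 3, 0, 1): 29 + 15 + (-6) + (-6) = 32
σ = (2, 3, 1, 0): 29 + 15 + 7 + 3 = 54
σ = (3, 0, 1, 2): (-1) + 10 + 7 + 19 = 35
σ = (3, 0, 2, 1): (-1) + 10 + 3 + (-6) = 6
σ = (3, 1, 0, 2): (-1) + 3 + (-6) + 19 = 15
σ = (3, 1, 2, 0): (-1) + 3 + 3 + 3 = 8
σ = (3, 2, 0, 1): (-1) + 14 + (-6) + (-6) = 1
σ = (3, 2, 1, 0): (-1) + 14 + 7 + 3 = 23
Optimal value attained by: σ = (0, 2, 1, 3).
Answer: det⊕(W) = 80; verdict: NONSINGULAR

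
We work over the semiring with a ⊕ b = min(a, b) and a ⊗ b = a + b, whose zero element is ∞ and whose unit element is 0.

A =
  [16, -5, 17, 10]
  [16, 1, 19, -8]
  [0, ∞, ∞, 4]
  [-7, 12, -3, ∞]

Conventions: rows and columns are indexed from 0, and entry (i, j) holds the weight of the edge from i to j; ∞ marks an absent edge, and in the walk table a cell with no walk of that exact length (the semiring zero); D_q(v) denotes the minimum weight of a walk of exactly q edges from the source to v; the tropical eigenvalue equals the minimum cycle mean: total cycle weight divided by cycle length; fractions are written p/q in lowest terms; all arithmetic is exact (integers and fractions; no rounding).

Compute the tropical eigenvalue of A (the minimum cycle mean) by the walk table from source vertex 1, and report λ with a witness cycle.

q=0: [∞, 0, ∞, ∞]
q=1: [16, 1, 19, -8]
q=2: [-15, 2, -11, -7]
q=3: [-14, -20, -10, -7]
q=4: [-14, -19, -10, -28]
Optimal cycle mean attained by: cycle 0->1->3->0, total (-5) + (-8) + (-7), length 3.
Answer: λ = -20/3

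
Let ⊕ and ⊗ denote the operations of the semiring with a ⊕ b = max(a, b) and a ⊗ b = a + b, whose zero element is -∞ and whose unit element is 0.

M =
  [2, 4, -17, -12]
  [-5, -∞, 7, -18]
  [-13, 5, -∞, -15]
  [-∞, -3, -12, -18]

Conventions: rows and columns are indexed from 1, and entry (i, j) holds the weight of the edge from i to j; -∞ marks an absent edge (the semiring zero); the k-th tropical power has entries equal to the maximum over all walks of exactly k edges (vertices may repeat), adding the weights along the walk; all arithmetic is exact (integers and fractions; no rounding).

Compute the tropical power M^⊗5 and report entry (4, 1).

M^⊗2:
  [4, 6, 11, -10]
  [-3, 12, -22, -8]
  [0, -9, 12, -13]
  [-8, -7, 4, -21]
M^⊗3:
  [6, 16, 13, -4]
  [7, 1, 19, -6]
  [2, 17, -2, -3]
  [-6, 9, 0, -11]
M^⊗4:
  [11, 18, 23, -2]
  [9, 24, 8, 4]
  [12, 6, 24, -1]
  [4, 5, 16, -9]
M^⊗5:
  [13, 28, 25, 8]
  [19, 13, 31, 6]
  [14, 29, 13, 9]
  [6, 21, 12, 1]
Key observation: the optimum is the walk 4->2->3->2->1->1, with weight (-3) + 7 + 5 + (-5) + 2 = 6.
Optimal value attained by: walk 4->2->3->2->1->1.
Answer: (M^⊗5)[4][1] = 6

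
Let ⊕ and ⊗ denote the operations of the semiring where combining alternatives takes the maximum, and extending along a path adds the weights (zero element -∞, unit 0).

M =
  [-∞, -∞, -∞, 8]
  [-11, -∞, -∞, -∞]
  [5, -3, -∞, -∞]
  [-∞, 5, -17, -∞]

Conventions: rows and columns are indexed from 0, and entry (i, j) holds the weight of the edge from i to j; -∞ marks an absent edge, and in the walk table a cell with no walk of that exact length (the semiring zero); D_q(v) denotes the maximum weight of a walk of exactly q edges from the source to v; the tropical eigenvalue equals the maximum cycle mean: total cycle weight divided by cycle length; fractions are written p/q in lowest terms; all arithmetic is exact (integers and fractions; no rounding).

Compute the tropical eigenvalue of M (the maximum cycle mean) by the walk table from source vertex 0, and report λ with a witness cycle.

q=0: [0, -∞, -∞, -∞]
q=1: [-∞, -∞, -∞, 8]
q=2: [-∞, 13, -9, -∞]
q=3: [2, -12, -∞, -∞]
q=4: [-23, -∞, -∞, 10]
Optimal cycle mean attained by: cycle 0->3->1->0, total 8 + 5 + (-11), length 3.
Answer: λ = 2/3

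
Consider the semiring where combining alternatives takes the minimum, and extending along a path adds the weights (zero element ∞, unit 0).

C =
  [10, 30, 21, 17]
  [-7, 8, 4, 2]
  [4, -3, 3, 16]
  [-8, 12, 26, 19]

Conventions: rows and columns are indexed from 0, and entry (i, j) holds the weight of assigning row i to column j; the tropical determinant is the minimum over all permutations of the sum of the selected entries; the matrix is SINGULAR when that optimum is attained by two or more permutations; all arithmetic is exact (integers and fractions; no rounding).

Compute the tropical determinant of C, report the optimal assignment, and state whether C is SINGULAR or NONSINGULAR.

σ = (0, 1, 2, 3): 10 + 8 + 3 + 19 = 40
σ = (0, 1, 3, 2): 10 + 8 + 16 + 26 = 60
σ = (0, 2, 1, 3): 10 + 4 + (-3) + 19 = 30
σ = (0, 2, 3, 1): 10 + 4 + 16 + 12 = 42
σ = (0, 3, 1, 2): 10 + 2 + (-3) + 26 = 35
σ = (0, 3, 2, 1): 10 + 2 + 3 + 12 = 27
σ = (1, 0, 2, 3): 30 + (-7) + 3 + 19 = 45
σ = (1, 0, 3, 2): 30 + (-7) + 16 + 26 = 65
σ = (1, 2, 0, 3): 30 + 4 + 4 + 19 = 57
σ = (1, 2, 3, 0): 30 + 4 + 16 + (-8) = 42
σ = (1, 3, 0, 2): 30 + 2 + 4 + 26 = 62
σ = (1, 3, 2, 0): 30 + 2 + 3 + (-8) = 27
σ = (2, 0, 1, 3): 21 + (-7) + (-3) + 19 = 30
σ = (2, 0, 3, 1): 21 + (-7) + 16 + 12 = 42
σ = (2, 1, 0, 3): 21 + 8 + 4 + 19 = 52
σ = (2, 1, 3, 0): 21 + 8 + 16 + (-8) = 37
σ = (2, 3, 0, 1): 21 + 2 + 4 + 12 = 39
σ = (2, 3, 1, 0): 21 + 2 + (-3) + (-8) = 12
σ = (3, 0, 1, 2): 17 + (-7) + (-3) + 26 = 33
σ = (3, 0, 2, 1): 17 + (-7) + 3 + 12 = 25
σ = (3, 1, 0, 2): 17 + 8 + 4 + 26 = 55
σ = (3, 1, 2, 0): 17 + 8 + 3 + (-8) = 20
σ = (3, 2, 0, 1): 17 + 4 + 4 + 12 = 37
σ = (3, 2, 1, 0): 17 + 4 + (-3) + (-8) = 10
Optimal value attained by: σ = (3, 2, 1, 0).
Answer: det⊕(C) = 10; verdict: NONSINGULAR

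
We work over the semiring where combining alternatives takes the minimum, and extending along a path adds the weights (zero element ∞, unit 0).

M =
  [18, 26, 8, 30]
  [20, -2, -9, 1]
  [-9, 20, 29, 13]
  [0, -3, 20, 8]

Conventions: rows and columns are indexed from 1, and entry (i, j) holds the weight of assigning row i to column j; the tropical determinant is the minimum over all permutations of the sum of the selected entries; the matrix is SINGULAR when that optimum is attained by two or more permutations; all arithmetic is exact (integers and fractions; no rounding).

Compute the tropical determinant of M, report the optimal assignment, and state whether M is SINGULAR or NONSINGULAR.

σ = (1, 2, 3, 4): 18 + (-2) + 29 + 8 = 53
σ = (1, 2, 4, 3): 18 + (-2) + 13 + 20 = 49
σ = (1, 3, 2, 4): 18 + (-9) + 20 + 8 = 37
σ = (1, 3, 4, 2): 18 + (-9) + 13 + (-3) = 19
σ = (1, 4, 2, 3): 18 + 1 + 20 + 20 = 59
σ = (1, 4, 3, 2): 18 + 1 + 29 + (-3) = 45
σ = (2, 1, 3, 4): 26 + 20 + 29 + 8 = 83
σ = (2, 1, 4, 3): 26 + 20 + 13 + 20 = 79
σ = (2, 3, 1, 4): 26 + (-9) + (-9) + 8 = 16
σ = (2, 3, 4, 1): 26 + (-9) + 13 + 0 = 30
σ = (2, 4, 1, 3): 26 + 1 + (-9) + 20 = 38
σ = (2, 4, 3, 1): 26 + 1 + 29 + 0 = 56
σ = (3, 1, 2, 4): 8 + 20 + 20 + 8 = 56
σ = (3, 1, 4, 2): 8 + 20 + 13 + (-3) = 38
σ = (3, 2, 1, 4): 8 + (-2) + (-9) + 8 = 5
σ = (3, 2, 4, 1): 8 + (-2) + 13 + 0 = 19
σ = (3, 4, 1, 2): 8 + 1 + (-9) + (-3) = -3
σ = (3, 4, 2, 1): 8 + 1 + 20 + 0 = 29
σ = (4, 1, 2, 3): 30 + 20 + 20 + 20 = 90
σ = (4, 1, 3, 2): 30 + 20 + 29 + (-3) = 76
σ = (4, 2, 1, 3): 30 + (-2) + (-9) + 20 = 39
σ = (4, 2, 3, 1): 30 + (-2) + 29 + 0 = 57
σ = (4, 3, 1, 2): 30 + (-9) + (-9) + (-3) = 9
σ = (4, 3, 2, 1): 30 + (-9) + 20 + 0 = 41
Optimal value attained by: σ = (3, 4, 1, 2).
Answer: det⊕(M) = -3; verdict: NONSINGULAR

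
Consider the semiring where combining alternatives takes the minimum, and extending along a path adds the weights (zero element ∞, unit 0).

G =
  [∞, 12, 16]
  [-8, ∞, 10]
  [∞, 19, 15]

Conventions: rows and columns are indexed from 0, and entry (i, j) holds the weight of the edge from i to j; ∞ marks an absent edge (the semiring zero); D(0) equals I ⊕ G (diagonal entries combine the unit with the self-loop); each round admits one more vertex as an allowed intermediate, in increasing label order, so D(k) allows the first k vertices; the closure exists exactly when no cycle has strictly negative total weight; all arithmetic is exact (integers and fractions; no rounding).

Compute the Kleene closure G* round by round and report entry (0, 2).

D(0):
  [0, 12, 16]
  [-8, 0, 10]
  [∞, 19, 0]
D(1):
  [0, 12, 16]
  [-8, 0, 8]
  [∞, 19, 0]
D(2):
  [0, 12, 16]
  [-8, 0, 8]
  [11, 19, 0]
D(3):
  [0, 12, 16]
  [-8, 0, 8]
  [11, 19, 0]
Answer: G*[0][2] = 16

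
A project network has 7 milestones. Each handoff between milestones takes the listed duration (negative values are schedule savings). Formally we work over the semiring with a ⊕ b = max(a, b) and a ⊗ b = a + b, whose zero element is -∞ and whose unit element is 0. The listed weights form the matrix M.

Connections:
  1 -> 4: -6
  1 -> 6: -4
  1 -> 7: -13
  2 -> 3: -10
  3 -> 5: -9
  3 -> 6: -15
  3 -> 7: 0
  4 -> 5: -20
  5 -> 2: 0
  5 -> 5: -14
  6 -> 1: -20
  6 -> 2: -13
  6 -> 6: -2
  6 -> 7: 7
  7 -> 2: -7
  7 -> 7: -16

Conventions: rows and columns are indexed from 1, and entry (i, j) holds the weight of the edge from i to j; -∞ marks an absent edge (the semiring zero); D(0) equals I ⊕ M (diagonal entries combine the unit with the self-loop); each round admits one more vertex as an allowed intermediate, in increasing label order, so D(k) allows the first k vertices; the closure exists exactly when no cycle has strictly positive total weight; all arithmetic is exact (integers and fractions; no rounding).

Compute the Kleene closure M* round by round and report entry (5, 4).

D(0):
  [0, -∞, -∞, -6, -∞, -4, -13]
  [-∞, 0, -10, -∞, -∞, -∞, -∞]
  [-∞, -∞, 0, -∞, -9, -15, 0]
  [-∞, -∞, -∞, 0, -20, -∞, -∞]
  [-∞, 0, -∞, -∞, 0, -∞, -∞]
  [-20, -13, -∞, -∞, -∞, 0, 7]
  [-∞, -7, -∞, -∞, -∞, -∞, 0]
D(1):
  [0, -∞, -∞, -6, -∞, -4, -13]
  [-∞, 0, -10, -∞, -∞, -∞, -∞]
  [-∞, -∞, 0, -∞, -9, -15, 0]
  [-∞, -∞, -∞, 0, -20, -∞, -∞]
  [-∞, 0, -∞, -∞, 0, -∞, -∞]
  [-20, -13, -∞, -26, -∞, 0, 7]
  [-∞, -7, -∞, -∞, -∞, -∞, 0]
D(2):
  [0, -∞, -∞, -6, -∞, -4, -13]
  [-∞, 0, -10, -∞, -∞, -∞, -∞]
  [-∞, -∞, 0, -∞, -9, -15, 0]
  [-∞, -∞, -∞, 0, -20, -∞, -∞]
  [-∞, 0, -10, -∞, 0, -∞, -∞]
  [-20, -13, -23, -26, -∞, 0, 7]
  [-∞, -7, -17, -∞, -∞, -∞, 0]
D(3):
  [0, -∞, -∞, -6, -∞, -4, -13]
  [-∞, 0, -10, -∞, -19, -25, -10]
  [-∞, -∞, 0, -∞, -9, -15, 0]
  [-∞, -∞, -∞, 0, -20, -∞, -∞]
  [-∞, 0, -10, -∞, 0, -25, -10]
  [-20, -13, -23, -26, -32, 0, 7]
  [-∞, -7, -17, -∞, -26, -32, 0]
D(4):
  [0, -∞, -∞, -6, -26, -4, -13]
  [-∞, 0, -10, -∞, -19, -25, -10]
  [-∞, -∞, 0, -∞, -9, -15, 0]
  [-∞, -∞, -∞, 0, -20, -∞, -∞]
  [-∞, 0, -10, -∞, 0, -25, -10]
  [-20, -13, -23, -26, -32, 0, 7]
  [-∞, -7, -17, -∞, -26, -32, 0]
D(5):
  [0, -26, -36, -6, -26, -4, -13]
  [-∞, 0, -10, -∞, -19, -25, -10]
  [-∞, -9, 0, -∞, -9, -15, 0]
  [-∞, -20, -30, 0, -20, -45, -30]
  [-∞, 0, -10, -∞, 0, -25, -10]
  [-20, -13, -23, -26, -32, 0, 7]
  [-∞, -7, -17, -∞, -26, -32, 0]
D(6):
  [0, -17, -27, -6, -26, -4, 3]
  [-45, 0, -10, -51, -19, -25, -10]
  [-35, -9, 0, -41, -9, -15, 0]
  [-65, -20, -30, 0, -20, -45, -30]
  [-45, 0, -10, -51, 0, -25, -10]
  [-20, -13, -23, -26, -32, 0, 7]
  [-52, -7, -17, -58, -26, -32, 0]
D(7):
  [0, -4, -14, -6, -23, -4, 3]
  [-45, 0, -10, -51, -19, -25, -10]
  [-35, -7, 0, -41, -9, -15, 0]
  [-65, -20, -30, 0, -20, -45, -30]
  [-45, 0, -10, -51, 0, -25, -10]
  [-20, 0, -10, -26, -19, 0, 7]
  [-52, -7, -17, -58, -26, -32, 0]
Answer: M*[5][4] = -51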